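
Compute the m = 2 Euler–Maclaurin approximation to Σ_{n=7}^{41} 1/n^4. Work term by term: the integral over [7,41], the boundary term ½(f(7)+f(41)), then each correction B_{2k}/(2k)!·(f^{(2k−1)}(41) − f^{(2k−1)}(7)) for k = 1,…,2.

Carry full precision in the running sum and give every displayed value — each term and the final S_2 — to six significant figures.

S_2 ≈ 0.00119503

∫_7^41 1/x^4 dx evaluates to 0.000966981.
½[f(7) + f(41)] = ½[0.000416493 + 3.53887e-07] = 0.000208424.
Running total after boundary: 0.00117540.
k=1: B_{2}/(2)! × [f^{(1)}(41) − f^{(1)}(7)] = 1/12 × (-3.45256e-08 − (-0.000237996)) = 1.98301e-05.
Partial sum through k=1: 0.00119523.
k=2: B_{4}/(4)! × [f^{(3)}(41) − f^{(3)}(7)] = −1/720 × (-6.16161e-10 − (-0.000145712)) = -2.02377e-07.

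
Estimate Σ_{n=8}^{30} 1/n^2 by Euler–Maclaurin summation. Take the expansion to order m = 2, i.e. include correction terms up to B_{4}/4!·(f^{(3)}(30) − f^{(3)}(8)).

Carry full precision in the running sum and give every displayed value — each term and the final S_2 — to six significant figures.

∫_8^30 1/x^2 dx evaluates to 0.0916667.
Boundary: ½(f(8) + f(30)) = ½(0.0156250 + 0.00111111) = 0.00836806.
Integral + boundary = 0.100035.
Order-1 term: 1/12 · (-7.40741e-05 − (-0.00390625)) = 0.000319348.
Partial sum through k=1: 0.100354.
Order-2 term: −1/720 · (-9.87654e-07 − (-0.000732422)) = -1.01588e-06.

S_2 ≈ 0.100353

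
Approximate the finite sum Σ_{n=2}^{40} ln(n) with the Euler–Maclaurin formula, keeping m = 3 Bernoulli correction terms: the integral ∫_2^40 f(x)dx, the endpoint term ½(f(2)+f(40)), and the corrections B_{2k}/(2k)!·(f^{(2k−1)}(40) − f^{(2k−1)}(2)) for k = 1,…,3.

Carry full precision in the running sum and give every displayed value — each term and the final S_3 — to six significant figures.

S_3 ≈ 110.321

Integral: ∫_2^40 ln(x) dx = 108.169.
Boundary: ½(f(2) + f(40)) = ½(0.693147 + 3.68888) = 2.19101.
Running total after boundary: 110.360.
k=1: B_{2}/(2)! × [f^{(1)}(40) − f^{(1)}(2)] = 1/12 × (0.0250000 − 0.500000) = -0.0395833.
After k=1: 110.320.
k=2: B_{4}/(4)! × [f^{(3)}(40) − f^{(3)}(2)] = −1/720 × (3.12500e-05 − 0.250000) = 0.000347179.
After k=2: 110.321.
k=3: B_{6}/(6)! × [f^{(5)}(40) − f^{(5)}(2)] = 1/30240 × (2.34375e-07 − 0.750000) = -2.48016e-05.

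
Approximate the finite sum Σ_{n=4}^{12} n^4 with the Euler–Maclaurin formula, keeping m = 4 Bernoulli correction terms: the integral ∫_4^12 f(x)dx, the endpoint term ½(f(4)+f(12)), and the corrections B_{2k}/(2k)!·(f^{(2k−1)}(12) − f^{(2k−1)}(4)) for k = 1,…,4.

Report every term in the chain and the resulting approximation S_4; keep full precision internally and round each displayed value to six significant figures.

The integral term ∫_4^12 x^4 dx = 49561.6.
Boundary: ½(f(4) + f(12)) = ½(256.000 + 20736.0) = 10496.0.
Running total after boundary: 60057.6.
Order-1 term: 1/12 · (6912.00 − 256.000) = 554.667.
After k=1: 60612.3.
Order-2 term: −1/720 · (288.000 − 96.0000) = -0.266667.
After k=2: 60612.0.
Order-3 term: 1/30240 · (0.00000 − 0.00000) = 0.00000.
After k=3: 60612.0.
Order-4 term: −1/1209600 · (0.00000 − 0.00000) = 0.00000.

S_4 ≈ 60612.0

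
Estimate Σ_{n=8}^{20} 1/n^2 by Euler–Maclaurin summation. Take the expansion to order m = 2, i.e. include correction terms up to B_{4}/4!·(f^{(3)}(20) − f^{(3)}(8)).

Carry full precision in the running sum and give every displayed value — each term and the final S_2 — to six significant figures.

S_2 ≈ 0.0843662

∫_8^20 1/x^2 dx evaluates to 0.0750000.
½[f(8) + f(20)] = ½[0.0156250 + 0.00250000] = 0.00906250.
Integral + boundary = 0.0840625.
k=1: B_{2}/(2)! × [f^{(1)}(20) − f^{(1)}(8)] = 1/12 × (-0.000250000 − (-0.00390625)) = 0.000304687.
After k=1: 0.0843672.
k=2: B_{4}/(4)! × [f^{(3)}(20) − f^{(3)}(8)] = −1/720 × (-7.50000e-06 − (-0.000732422)) = -1.00684e-06.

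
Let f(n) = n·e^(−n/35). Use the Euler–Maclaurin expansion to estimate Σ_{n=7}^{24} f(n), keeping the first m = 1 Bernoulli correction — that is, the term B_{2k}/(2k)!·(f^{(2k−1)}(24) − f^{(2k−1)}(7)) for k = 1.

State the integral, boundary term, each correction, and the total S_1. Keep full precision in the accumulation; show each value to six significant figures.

S_1 ≈ 172.200

The integral term ∫_7^24 x·e^(−x/35) dx = 163.331.
Endpoint term: (f(7) + f(24))/2 = (5.73112 + 12.0895)/2 = 8.91032.
Running total after boundary: 172.241.
Order-1 term: 1/12 · (0.158315 − 0.654985) = -0.0413891.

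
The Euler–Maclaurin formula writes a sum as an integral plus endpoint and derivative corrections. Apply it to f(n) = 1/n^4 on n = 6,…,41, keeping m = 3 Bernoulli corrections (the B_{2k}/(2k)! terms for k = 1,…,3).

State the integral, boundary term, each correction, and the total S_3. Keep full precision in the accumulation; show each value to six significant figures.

S_3 ≈ 0.00196664

The integral term ∫_6^41 1/x^4 dx = 0.00153837.
½[f(6) + f(41)] = ½[0.000771605 + 3.53887e-07] = 0.000385979.
Integral + boundary = 0.00192435.
Correction k=1: B_{2}/2! · (f^{(1)}(41) − f^{(1)}(6)) = 1/12 · (-3.45256e-08 − (-0.000514403)) = 4.28641e-05.
Running total after k=1: 0.00196722.
Correction k=2: B_{4}/4! · (f^{(3)}(41) − f^{(3)}(6)) = −1/720 · (-6.16161e-10 − (-0.000428669)) = -5.95373e-07.
Running total after k=2: 0.00196662.
Correction k=3: B_{6}/6! · (f^{(5)}(41) − f^{(5)}(6)) = 1/30240 · (-2.05265e-11 − (-0.000666819)) = 2.20509e-08.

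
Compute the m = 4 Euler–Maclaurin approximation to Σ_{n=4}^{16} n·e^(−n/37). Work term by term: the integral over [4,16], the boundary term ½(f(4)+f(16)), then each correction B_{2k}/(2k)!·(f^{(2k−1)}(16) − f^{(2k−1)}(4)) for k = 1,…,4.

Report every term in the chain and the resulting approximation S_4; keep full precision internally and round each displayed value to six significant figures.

Integral: ∫_4^16 x·e^(−x/37) dx = 89.0047.
Endpoint term: (f(4) + f(16))/2 = (3.59012 + 10.3829)/2 = 6.98649.
Integral + boundary = 95.9912.
Correction k=1: B_{2}/2! · (f^{(1)}(16) − f^{(1)}(4)) = 1/12 · (0.368311 − 0.800500) = -0.0360158.
Partial sum through k=1: 95.9552.
Correction k=2: B_{4}/4! · (f^{(3)}(16) − f^{(3)}(4)) = −1/720 · (0.00121707 − 0.00189595) = 9.42895e-07.
Partial sum through k=2: 95.9552.
Correction k=3: B_{6}/6! · (f^{(5)}(16) − f^{(5)}(4)) = 1/30240 · (1.58152e-06 − 2.34271e-06) = -2.51717e-11.
Partial sum through k=3: 95.9552.
Correction k=4: B_{8}/8! · (f^{(7)}(16) − f^{(7)}(4)) = −1/1209600 · (1.66108e-09 − 2.41089e-09) = 6.19880e-16.

S_4 ≈ 95.9552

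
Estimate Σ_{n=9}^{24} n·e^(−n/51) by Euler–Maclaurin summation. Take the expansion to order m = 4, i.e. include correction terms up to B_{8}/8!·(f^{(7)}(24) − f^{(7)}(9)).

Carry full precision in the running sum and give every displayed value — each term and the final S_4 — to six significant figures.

S_4 ≈ 186.974

∫_9^24 x·e^(−x/51) dx evaluates to 175.736.
Endpoint term: (f(9) + f(24))/2 = (7.54401 + 14.9912)/2 = 11.2676.
Running total after boundary: 187.003.
Correction k=1: B_{2}/2! · (f^{(1)}(24) − f^{(1)}(9)) = 1/12 · (0.330689 − 0.690302) = -0.0299677.
After k=1: 186.974.
Correction k=2: B_{4}/4! · (f^{(3)}(24) − f^{(3)}(9)) = −1/720 · (0.000607443 − 0.000909938) = 4.20132e-07.
After k=2: 186.974.
Correction k=3: B_{6}/6! · (f^{(5)}(24) − f^{(5)}(9)) = 1/30240 · (4.18203e-07 − 5.97646e-07) = -5.93396e-12.
After k=3: 186.974.
Correction k=4: B_{8}/8! · (f^{(7)}(24) − f^{(7)}(9)) = −1/1209600 · (2.31782e-10 − 3.25048e-10) = 7.71053e-17.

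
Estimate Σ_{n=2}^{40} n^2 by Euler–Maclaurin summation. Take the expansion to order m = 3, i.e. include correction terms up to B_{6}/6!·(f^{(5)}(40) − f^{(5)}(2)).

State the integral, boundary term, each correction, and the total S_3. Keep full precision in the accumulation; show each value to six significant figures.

∫_2^40 x^2 dx evaluates to 21330.7.
½[f(2) + f(40)] = ½[4.00000 + 1600.00] = 802.000.
So far: 22132.7.
k=1: B_{2}/(2)! × [f^{(1)}(40) − f^{(1)}(2)] = 1/12 × (80.0000 − 4.00000) = 6.33333.
Partial sum through k=1: 22139.0.
k=2: B_{4}/(4)! × [f^{(3)}(40) − f^{(3)}(2)] = −1/720 × (0.00000 − 0.00000) = 0.00000.
Partial sum through k=2: 22139.0.
k=3: B_{6}/(6)! × [f^{(5)}(40) − f^{(5)}(2)] = 1/30240 × (0.00000 − 0.00000) = 0.00000.

S_3 ≈ 22139.0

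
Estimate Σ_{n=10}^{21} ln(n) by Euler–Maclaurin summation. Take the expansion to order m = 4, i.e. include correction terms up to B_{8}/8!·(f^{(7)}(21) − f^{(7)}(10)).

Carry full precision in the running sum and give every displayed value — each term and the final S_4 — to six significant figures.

Integral: ∫_10^21 ln(x) dx = 29.9091.
Boundary: ½(f(10) + f(21)) = ½(2.30259 + 3.04452) = 2.67355.
So far: 32.5827.
k=1: B_{2}/(2)! × [f^{(1)}(21) − f^{(1)}(10)] = 1/12 × (0.0476190 − 0.100000) = -0.00436508.
Running total after k=1: 32.5783.
k=2: B_{4}/(4)! × [f^{(3)}(21) − f^{(3)}(10)] = −1/720 × (0.000215959 − 0.00200000) = 2.47783e-06.
Running total after k=2: 32.5783.
k=3: B_{6}/(6)! × [f^{(5)}(21) − f^{(5)}(10)] = 1/30240 × (5.87645e-06 − 0.000240000) = -7.74218e-09.
Running total after k=3: 32.5783.
k=4: B_{8}/(8)! × [f^{(7)}(21) − f^{(7)}(10)] = −1/1209600 × (3.99758e-07 − 7.20000e-05) = 5.91933e-11.

S_4 ≈ 32.5783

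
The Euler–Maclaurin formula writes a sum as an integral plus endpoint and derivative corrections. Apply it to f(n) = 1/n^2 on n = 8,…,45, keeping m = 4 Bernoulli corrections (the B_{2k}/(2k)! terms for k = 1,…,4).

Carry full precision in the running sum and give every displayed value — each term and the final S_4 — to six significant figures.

S_4 ≈ 0.111160

The integral term ∫_8^45 1/x^2 dx = 0.102778.
Boundary: ½(f(8) + f(45)) = ½(0.0156250 + 0.000493827) = 0.00805941.
Integral + boundary = 0.110837.
Correction k=1: B_{2}/2! · (f^{(1)}(45) − f^{(1)}(8)) = 1/12 · (-2.19479e-05 − (-0.00390625)) = 0.000323692.
Running total after k=1: 0.111161.
Correction k=2: B_{4}/4! · (f^{(3)}(45) − f^{(3)}(8)) = −1/720 · (-1.30061e-07 − (-0.000732422)) = -1.01707e-06.
Running total after k=2: 0.111160.
Correction k=3: B_{6}/6! · (f^{(5)}(45) − f^{(5)}(8)) = 1/30240 · (-1.92684e-09 − (-0.000343323)) = 1.13532e-08.
Running total after k=3: 0.111160.
Correction k=4: B_{8}/8! · (f^{(7)}(45) − f^{(7)}(8)) = −1/1209600 · (-5.32854e-11 − (-0.000300407)) = -2.48353e-10.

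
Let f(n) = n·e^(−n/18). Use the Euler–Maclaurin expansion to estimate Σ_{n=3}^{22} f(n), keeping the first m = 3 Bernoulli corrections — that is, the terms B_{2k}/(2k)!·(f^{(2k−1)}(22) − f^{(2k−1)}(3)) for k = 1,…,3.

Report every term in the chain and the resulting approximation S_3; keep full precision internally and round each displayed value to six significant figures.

∫_3^22 x·e^(−x/18) dx evaluates to 107.876.
½[f(3) + f(22)] = ½[2.53945 + 6.48065] = 4.51005.
Running total after boundary: 112.386.
k=1: B_{2}/(2)! × [f^{(1)}(22) − f^{(1)}(3)] = 1/12 × (-0.0654611 − 0.705401) = -0.0642385.
Partial sum through k=1: 112.322.
k=2: B_{4}/(4)! × [f^{(3)}(22) − f^{(3)}(3)] = −1/720 × (0.00161632 − 0.00740236) = 8.03616e-06.
Partial sum through k=2: 112.322.
k=3: B_{6}/(6)! × [f^{(5)}(22) − f^{(5)}(3)] = 1/30240 × (1.06009e-05 − 3.89739e-05) = -9.38262e-10.

S_3 ≈ 112.322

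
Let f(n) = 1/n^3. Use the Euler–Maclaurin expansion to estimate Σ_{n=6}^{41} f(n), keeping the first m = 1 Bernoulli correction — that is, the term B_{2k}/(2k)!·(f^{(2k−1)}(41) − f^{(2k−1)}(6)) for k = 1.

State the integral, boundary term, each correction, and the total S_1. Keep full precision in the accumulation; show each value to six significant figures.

S_1 ≈ 0.0161063

∫_6^41 1/x^3 dx evaluates to 0.0135914.
½[f(6) + f(41)] = ½[0.00462963 + 1.45094e-05] = 0.00232207.
So far: 0.0159135.
Correction k=1: B_{2}/2! · (f^{(1)}(41) − f^{(1)}(6)) = 1/12 · (-1.06166e-06 − (-0.00231481)) = 0.000192813.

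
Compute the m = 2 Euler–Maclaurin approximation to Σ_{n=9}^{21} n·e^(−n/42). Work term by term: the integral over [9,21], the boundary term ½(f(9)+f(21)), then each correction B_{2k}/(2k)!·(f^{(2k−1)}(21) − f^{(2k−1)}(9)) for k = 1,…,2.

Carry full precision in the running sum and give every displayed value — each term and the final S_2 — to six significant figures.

Integral: ∫_9^21 x·e^(−x/42) dx = 123.966.
½[f(9) + f(21)] = ½[7.26406 + 12.7371] = 10.0006.
So far: 133.967.
Order-1 term: 1/12 · (0.303265 − 0.634164) = -0.0275749.
After k=1: 133.939.
Order-2 term: −1/720 · (0.000859596 − 0.00127460) = 5.76399e-07.

S_2 ≈ 133.939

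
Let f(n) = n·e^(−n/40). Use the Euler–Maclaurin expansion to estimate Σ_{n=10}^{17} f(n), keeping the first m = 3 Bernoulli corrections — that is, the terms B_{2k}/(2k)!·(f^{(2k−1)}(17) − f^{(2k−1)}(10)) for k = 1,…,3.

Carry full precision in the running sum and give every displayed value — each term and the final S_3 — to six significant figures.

Integral: ∫_10^17 x·e^(−x/40) dx = 67.0065.
½[f(10) + f(17)] = ½[7.78801 + 11.1141] = 9.45105.
Running total after boundary: 76.4575.
Correction k=1: B_{2}/2! · (f^{(1)}(17) − f^{(1)}(10)) = 1/12 · (0.375918 − 0.584101) = -0.0173486.
Partial sum through k=1: 76.4402.
Correction k=2: B_{4}/4! · (f^{(3)}(17) − f^{(3)}(10)) = −1/720 · (0.00105216 − 0.00133856) = 3.97782e-07.
Partial sum through k=2: 76.4402.
Correction k=3: B_{6}/6! · (f^{(5)}(17) − f^{(5)}(10)) = 1/30240 · (1.16836e-06 − 1.44504e-06) = -9.14955e-12.

S_3 ≈ 76.4402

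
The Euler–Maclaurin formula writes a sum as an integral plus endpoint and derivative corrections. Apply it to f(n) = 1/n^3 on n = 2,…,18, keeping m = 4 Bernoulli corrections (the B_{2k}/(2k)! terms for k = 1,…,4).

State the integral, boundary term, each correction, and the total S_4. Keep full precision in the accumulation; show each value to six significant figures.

S_4 ≈ 0.200542

Integral: ∫_2^18 1/x^3 dx = 0.123457.
½[f(2) + f(18)] = ½[0.125000 + 0.000171468] = 0.0625857.
Integral + boundary = 0.186043.
k=1: B_{2}/(2)! × [f^{(1)}(18) − f^{(1)}(2)] = 1/12 × (-2.85780e-05 − (-0.187500)) = 0.0156226.
After k=1: 0.201665.
k=2: B_{4}/(4)! × [f^{(3)}(18) − f^{(3)}(2)] = −1/720 × (-1.76407e-06 − (-0.937500)) = -0.00130208.
After k=2: 0.200363.
k=3: B_{6}/(6)! × [f^{(5)}(18) − f^{(5)}(2)] = 1/30240 × (-2.28676e-07 − (-9.84375)) = 0.000325521.
After k=3: 0.200689.
k=4: B_{8}/(8)! × [f^{(7)}(18) − f^{(7)}(2)] = −1/1209600 × (-5.08169e-08 − (-177.188)) = -0.000146484.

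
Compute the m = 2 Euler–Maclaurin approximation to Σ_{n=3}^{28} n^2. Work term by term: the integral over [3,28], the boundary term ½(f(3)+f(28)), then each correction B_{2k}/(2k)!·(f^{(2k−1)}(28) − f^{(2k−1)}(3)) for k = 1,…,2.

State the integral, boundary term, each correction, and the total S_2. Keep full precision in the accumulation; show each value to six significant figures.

S_2 ≈ 7709.00

The integral term ∫_3^28 x^2 dx = 7308.33.
Boundary: ½(f(3) + f(28)) = ½(9.00000 + 784.000) = 396.500.
So far: 7704.83.
Correction k=1: B_{2}/2! · (f^{(1)}(28) − f^{(1)}(3)) = 1/12 · (56.0000 − 6.00000) = 4.16667.
Running total after k=1: 7709.00.
Correction k=2: B_{4}/4! · (f^{(3)}(28) − f^{(3)}(3)) = −1/720 · (0.00000 − 0.00000) = 0.00000.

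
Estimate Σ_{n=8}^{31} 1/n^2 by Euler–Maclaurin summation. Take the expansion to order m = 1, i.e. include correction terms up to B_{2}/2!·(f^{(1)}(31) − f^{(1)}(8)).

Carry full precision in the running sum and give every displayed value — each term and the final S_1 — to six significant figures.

S_1 ≈ 0.101395

∫_8^31 1/x^2 dx evaluates to 0.0927419.
½[f(8) + f(31)] = ½[0.0156250 + 0.00104058] = 0.00833279.
Integral + boundary = 0.101075.
k=1: B_{2}/(2)! × [f^{(1)}(31) − f^{(1)}(8)] = 1/12 × (-6.71344e-05 − (-0.00390625)) = 0.000319926.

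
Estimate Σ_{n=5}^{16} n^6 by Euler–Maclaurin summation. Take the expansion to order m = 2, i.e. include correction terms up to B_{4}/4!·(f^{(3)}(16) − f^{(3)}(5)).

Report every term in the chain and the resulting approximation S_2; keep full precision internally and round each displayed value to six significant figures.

S_2 ≈ 4.72552e+07

∫_5^16 x^6 dx evaluates to 3.83368e+07.
Endpoint term: (f(5) + f(16))/2 = (15625.0 + 1.67772e+07)/2 = 8.39642e+06.
Running total after boundary: 4.67332e+07.
Order-1 term: 1/12 · (6.29146e+06 − 18750.0) = 522726.
Running total after k=1: 4.72559e+07.
Order-2 term: −1/720 · (491520 − 15000.0) = -661.833.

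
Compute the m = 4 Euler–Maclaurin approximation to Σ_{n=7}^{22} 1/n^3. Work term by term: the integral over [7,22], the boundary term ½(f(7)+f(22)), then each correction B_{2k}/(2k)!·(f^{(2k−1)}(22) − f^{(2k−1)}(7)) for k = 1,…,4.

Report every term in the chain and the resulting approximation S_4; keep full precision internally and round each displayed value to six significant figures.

∫_7^22 1/x^3 dx evaluates to 0.00917102.
Boundary: ½(f(7) + f(22)) = ½(0.00291545 + 9.39144e-05) = 0.00150468.
Running total after boundary: 0.0106757.
Correction k=1: B_{2}/2! · (f^{(1)}(22) − f^{(1)}(7)) = 1/12 · (-1.28065e-05 − (-0.00124948)) = 0.000103056.
Running total after k=1: 0.0107788.
Correction k=2: B_{4}/4! · (f^{(3)}(22) − f^{(3)}(7)) = −1/720 · (-5.29194e-07 − (-0.000509992)) = -7.07587e-07.
Running total after k=2: 0.0107781.
Correction k=3: B_{6}/6! · (f^{(5)}(22) − f^{(5)}(7)) = 1/30240 · (-4.59218e-08 − (-0.000437136)) = 1.44540e-08.
Running total after k=3: 0.0107781.
Correction k=4: B_{8}/8! · (f^{(7)}(22) − f^{(7)}(7)) = −1/1209600 · (-6.83135e-09 − (-0.000642322)) = -5.31014e-10.

S_4 ≈ 0.0107781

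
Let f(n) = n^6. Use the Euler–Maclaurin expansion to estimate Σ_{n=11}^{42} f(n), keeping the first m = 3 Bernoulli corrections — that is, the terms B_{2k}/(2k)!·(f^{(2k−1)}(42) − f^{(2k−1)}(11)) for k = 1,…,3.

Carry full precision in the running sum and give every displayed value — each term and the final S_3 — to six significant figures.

∫_11^42 x^6 dx evaluates to 3.29314e+10.
Endpoint term: (f(11) + f(42))/2 = (1.77156e+06 + 5.48903e+09)/2 = 2.74540e+09.
Integral + boundary = 3.56768e+10.
Correction k=1: B_{2}/2! · (f^{(1)}(42) − f^{(1)}(11)) = 1/12 · (7.84147e+08 − 966306) = 6.52651e+07.
After k=1: 3.57421e+10.
Correction k=2: B_{4}/4! · (f^{(3)}(42) − f^{(3)}(11)) = −1/720 · (8.89056e+06 − 159720) = -12126.2.
After k=2: 3.57421e+10.
Correction k=3: B_{6}/6! · (f^{(5)}(42) − f^{(5)}(11)) = 1/30240 · (30240.0 − 7920.00) = 0.738095.

S_3 ≈ 3.57421e+10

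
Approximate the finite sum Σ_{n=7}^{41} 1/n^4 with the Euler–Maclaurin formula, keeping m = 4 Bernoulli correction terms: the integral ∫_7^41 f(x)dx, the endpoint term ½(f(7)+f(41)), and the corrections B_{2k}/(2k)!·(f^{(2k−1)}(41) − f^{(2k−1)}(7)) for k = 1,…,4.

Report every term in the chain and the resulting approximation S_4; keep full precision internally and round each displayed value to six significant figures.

The integral term ∫_7^41 1/x^4 dx = 0.000966981.
Endpoint term: (f(7) + f(41))/2 = (0.000416493 + 3.53887e-07)/2 = 0.000208424.
Integral + boundary = 0.00117540.
Order-1 term: 1/12 · (-3.45256e-08 − (-0.000237996)) = 1.98301e-05.
After k=1: 0.00119523.
Order-2 term: −1/720 · (-6.16161e-10 − (-0.000145712)) = -2.02377e-07.
After k=2: 0.00119503.
Order-3 term: 1/30240 · (-2.05265e-11 − (-0.000166528)) = 5.50687e-09.
After k=3: 0.00119504.
Order-4 term: −1/1209600 · (-1.09898e-12 − (-0.000305868)) = -2.52867e-10.

S_4 ≈ 0.00119504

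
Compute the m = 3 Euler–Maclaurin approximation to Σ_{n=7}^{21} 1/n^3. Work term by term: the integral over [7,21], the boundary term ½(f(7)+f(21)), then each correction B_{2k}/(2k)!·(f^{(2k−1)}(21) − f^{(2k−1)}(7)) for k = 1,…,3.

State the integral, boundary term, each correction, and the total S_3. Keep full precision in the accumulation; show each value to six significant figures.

The integral term ∫_7^21 1/x^3 dx = 0.00907029.
Endpoint term: (f(7) + f(21))/2 = (0.00291545 + 0.000107980)/2 = 0.00151172.
Running total after boundary: 0.0105820.
Correction k=1: B_{2}/2! · (f^{(1)}(21) − f^{(1)}(7)) = 1/12 · (-1.54257e-05 − (-0.00124948)) = 0.000102838.
Running total after k=1: 0.0106848.
Correction k=2: B_{4}/4! · (f^{(3)}(21) − f^{(3)}(7)) = −1/720 · (-6.99577e-07 − (-0.000509992)) = -7.07350e-07.
Running total after k=2: 0.0106841.
Correction k=3: B_{6}/6! · (f^{(5)}(21) − f^{(5)}(7)) = 1/30240 · (-6.66264e-08 − (-0.000437136)) = 1.44533e-08.

S_3 ≈ 0.0106842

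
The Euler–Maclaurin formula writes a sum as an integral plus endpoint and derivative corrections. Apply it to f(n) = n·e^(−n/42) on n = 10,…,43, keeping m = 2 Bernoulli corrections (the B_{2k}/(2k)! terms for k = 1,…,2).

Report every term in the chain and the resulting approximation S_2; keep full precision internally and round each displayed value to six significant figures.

The integral term ∫_10^43 x·e^(−x/42) dx = 438.842.
Boundary: ½(f(10) + f(43)) = ½(7.88128 + 15.4466) = 11.6640.
So far: 450.506.
Correction k=1: B_{2}/2! · (f^{(1)}(43) − f^{(1)}(10)) = 1/12 · (-0.00855295 − 0.600478) = -0.0507526.
After k=1: 450.455.
Correction k=2: B_{4}/4! · (f^{(3)}(43) − f^{(3)}(10)) = −1/720 · (0.000402435 − 0.00123398) = 1.15492e-06.

S_2 ≈ 450.455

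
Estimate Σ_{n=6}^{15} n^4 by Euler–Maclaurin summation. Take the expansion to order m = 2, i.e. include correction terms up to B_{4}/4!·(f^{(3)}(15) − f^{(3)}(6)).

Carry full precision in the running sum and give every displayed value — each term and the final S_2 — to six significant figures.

The integral term ∫_6^15 x^4 dx = 150320.
Endpoint term: (f(6) + f(15))/2 = (1296.00 + 50625.0)/2 = 25960.5.
Running total after boundary: 176280.
Correction k=1: B_{2}/2! · (f^{(1)}(15) − f^{(1)}(6)) = 1/12 · (13500.0 − 864.000) = 1053.00.
After k=1: 177333.
Correction k=2: B_{4}/4! · (f^{(3)}(15) − f^{(3)}(6)) = −1/720 · (360.000 − 144.000) = -0.300000.

S_2 ≈ 177333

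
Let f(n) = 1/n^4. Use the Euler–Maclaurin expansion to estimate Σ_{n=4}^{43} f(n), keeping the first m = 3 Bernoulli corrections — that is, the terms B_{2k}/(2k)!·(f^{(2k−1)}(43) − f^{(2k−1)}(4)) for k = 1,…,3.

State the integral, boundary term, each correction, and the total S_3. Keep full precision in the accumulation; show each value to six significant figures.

S_3 ≈ 0.00747361

The integral term ∫_4^43 1/x^4 dx = 0.00520414.
Boundary: ½(f(4) + f(43)) = ½(0.00390625 + 2.92500e-07) = 0.00195327.
So far: 0.00715741.
Order-1 term: 1/12 · (-2.72093e-08 − (-0.00390625)) = 0.000325519.
After k=1: 0.00748293.
Order-2 term: −1/720 · (-4.41471e-10 − (-0.00732422)) = -1.01725e-05.
After k=2: 0.00747276.
Order-3 term: 1/30240 · (-1.33707e-11 − (-0.0256348)) = 8.47711e-07.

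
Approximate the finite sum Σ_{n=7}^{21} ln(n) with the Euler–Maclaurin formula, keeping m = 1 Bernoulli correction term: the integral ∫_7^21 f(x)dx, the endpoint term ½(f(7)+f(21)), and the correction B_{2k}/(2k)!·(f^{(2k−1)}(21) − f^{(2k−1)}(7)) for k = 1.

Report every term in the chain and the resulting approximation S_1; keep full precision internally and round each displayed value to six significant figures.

S_1 ≈ 38.8009

∫_7^21 ln(x) dx evaluates to 36.3136.
Endpoint term: (f(7) + f(21))/2 = (1.94591 + 3.04452)/2 = 2.49522.
Integral + boundary = 38.8088.
Order-1 term: 1/12 · (0.0476190 − 0.142857) = -0.00793651.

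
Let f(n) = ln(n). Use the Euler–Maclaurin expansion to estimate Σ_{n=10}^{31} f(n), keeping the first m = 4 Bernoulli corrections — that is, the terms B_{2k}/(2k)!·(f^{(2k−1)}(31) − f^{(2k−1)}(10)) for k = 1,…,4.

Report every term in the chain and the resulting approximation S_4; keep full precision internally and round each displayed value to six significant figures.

S_4 ≈ 65.2904

Integral: ∫_10^31 ln(x) dx = 62.4278.
Boundary: ½(f(10) + f(31)) = ½(2.30259 + 3.43399) = 2.86829.
Running total after boundary: 65.2960.
Correction k=1: B_{2}/2! · (f^{(1)}(31) − f^{(1)}(10)) = 1/12 · (0.0322581 − 0.100000) = -0.00564516.
After k=1: 65.2904.
Correction k=2: B_{4}/4! · (f^{(3)}(31) − f^{(3)}(10)) = −1/720 · (6.71344e-05 − 0.00200000) = 2.68454e-06.
After k=2: 65.2904.
Correction k=3: B_{6}/6! · (f^{(5)}(31) − f^{(5)}(10)) = 1/30240 · (8.38306e-07 − 0.000240000) = -7.90879e-09.
After k=3: 65.2904.
Correction k=4: B_{8}/8! · (f^{(7)}(31) − f^{(7)}(10)) = −1/1209600 · (2.61698e-08 − 7.20000e-05) = 5.95022e-11.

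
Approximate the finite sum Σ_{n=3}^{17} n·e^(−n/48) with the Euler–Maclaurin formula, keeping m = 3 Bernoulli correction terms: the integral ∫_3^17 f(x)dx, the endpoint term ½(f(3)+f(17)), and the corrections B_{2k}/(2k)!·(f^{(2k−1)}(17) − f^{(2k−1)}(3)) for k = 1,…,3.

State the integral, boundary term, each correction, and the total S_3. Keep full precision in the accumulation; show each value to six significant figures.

The integral term ∫_3^17 x·e^(−x/48) dx = 110.198.
Boundary: ½(f(3) + f(17)) = ½(2.81824 + 11.9299) = 7.37406.
Integral + boundary = 117.572.
Order-1 term: 1/12 · (0.453219 − 0.880700) = -0.0356234.
After k=1: 117.537.
Order-2 term: −1/720 · (0.000805874 − 0.00119771) = 5.44217e-07.
After k=2: 117.537.
Order-3 term: 1/30240 · (6.14166e-07 − 8.73773e-07) = -8.58488e-12.

S_3 ≈ 117.537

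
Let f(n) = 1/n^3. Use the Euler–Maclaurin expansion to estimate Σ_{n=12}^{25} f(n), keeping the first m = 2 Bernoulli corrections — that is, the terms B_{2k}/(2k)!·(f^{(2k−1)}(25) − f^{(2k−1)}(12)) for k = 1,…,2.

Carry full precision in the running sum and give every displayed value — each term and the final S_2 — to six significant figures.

The integral term ∫_12^25 1/x^3 dx = 0.00267222.
½[f(12) + f(25)] = ½[0.000578704 + 6.40000e-05] = 0.000321352.
Integral + boundary = 0.00299357.
Correction k=1: B_{2}/2! · (f^{(1)}(25) − f^{(1)}(12)) = 1/12 · (-7.68000e-06 − (-0.000144676)) = 1.14163e-05.
Partial sum through k=1: 0.00300499.
Correction k=2: B_{4}/4! · (f^{(3)}(25) − f^{(3)}(12)) = −1/720 · (-2.45760e-07 − (-2.00939e-05)) = -2.75668e-08.

S_2 ≈ 0.00300496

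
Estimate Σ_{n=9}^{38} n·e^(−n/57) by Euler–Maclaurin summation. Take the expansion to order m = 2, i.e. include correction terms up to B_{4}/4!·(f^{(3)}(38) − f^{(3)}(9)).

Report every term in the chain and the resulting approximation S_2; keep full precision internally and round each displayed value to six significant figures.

S_2 ≈ 445.919

Integral: ∫_9^38 x·e^(−x/57) dx = 432.367.
Endpoint term: (f(9) + f(38))/2 = (7.68546 + 19.5099)/2 = 13.5977.
Integral + boundary = 445.965.
Order-1 term: 1/12 · (0.171139 − 0.719107) = -0.0456640.
Partial sum through k=1: 445.919.
Order-2 term: −1/720 · (0.000368721 − 0.000746995) = 5.25381e-07.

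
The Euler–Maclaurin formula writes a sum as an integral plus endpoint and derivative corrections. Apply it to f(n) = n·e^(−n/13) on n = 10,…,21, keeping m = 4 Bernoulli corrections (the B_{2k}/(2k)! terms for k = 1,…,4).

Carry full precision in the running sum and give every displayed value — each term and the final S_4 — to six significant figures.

S_4 ≈ 55.0569

Integral: ∫_10^21 x·e^(−x/13) dx = 50.6716.
Boundary: ½(f(10) + f(21)) = ½(4.63369 + 4.17510) = 4.40440.
Running total after boundary: 55.0760.
Order-1 term: 1/12 · (-0.122347 − 0.106931) = -0.0191065.
Partial sum through k=1: 55.0569.
Order-2 term: −1/720 · (0.00162888 − 0.00611639) = 6.23265e-06.
Partial sum through k=2: 55.0569.
Order-3 term: 1/30240 · (2.35604e-05 − 6.86394e-05) = -1.49071e-09.
Partial sum through k=3: 55.0569.
Order-4 term: −1/1209600 · (2.21790e-07 − 5.98148e-07) = 3.11143e-13.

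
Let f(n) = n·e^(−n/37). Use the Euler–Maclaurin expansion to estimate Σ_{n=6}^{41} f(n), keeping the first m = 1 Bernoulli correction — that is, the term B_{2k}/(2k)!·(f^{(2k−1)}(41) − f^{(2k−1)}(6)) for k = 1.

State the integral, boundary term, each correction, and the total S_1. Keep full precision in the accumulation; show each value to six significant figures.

S_1 ≈ 409.182

Integral: ∫_6^41 x·e^(−x/37) dx = 399.924.
Endpoint term: (f(6) + f(41))/2 = (5.10182 + 13.5375)/2 = 9.31966.
So far: 409.244.
Correction k=1: B_{2}/2! · (f^{(1)}(41) − f^{(1)}(6)) = 1/12 · (-0.0356955 − 0.712416) = -0.0623426.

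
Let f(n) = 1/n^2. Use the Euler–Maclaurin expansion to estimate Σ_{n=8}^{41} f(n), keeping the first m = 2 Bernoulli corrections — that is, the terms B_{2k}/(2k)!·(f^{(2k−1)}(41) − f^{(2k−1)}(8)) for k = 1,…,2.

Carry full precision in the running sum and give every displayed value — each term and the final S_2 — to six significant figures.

S_2 ≈ 0.109042

The integral term ∫_8^41 1/x^2 dx = 0.100610.
Boundary: ½(f(8) + f(41)) = ½(0.0156250 + 0.000594884) = 0.00810994.
Running total after boundary: 0.108720.
Order-1 term: 1/12 · (-2.90187e-05 − (-0.00390625)) = 0.000323103.
Partial sum through k=1: 0.109043.
Order-2 term: −1/720 · (-2.07153e-07 − (-0.000732422)) = -1.01696e-06.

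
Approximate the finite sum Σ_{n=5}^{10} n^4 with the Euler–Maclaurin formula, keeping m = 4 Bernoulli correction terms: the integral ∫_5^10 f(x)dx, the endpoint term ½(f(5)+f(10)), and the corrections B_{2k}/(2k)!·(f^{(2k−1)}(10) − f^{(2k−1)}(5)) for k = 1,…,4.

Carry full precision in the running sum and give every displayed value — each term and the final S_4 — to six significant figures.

The integral term ∫_5^10 x^4 dx = 19375.0.
½[f(5) + f(10)] = ½[625.000 + 10000.0] = 5312.50.
Integral + boundary = 24687.5.
Order-1 term: 1/12 · (4000.00 − 500.000) = 291.667.
Partial sum through k=1: 24979.2.
Order-2 term: −1/720 · (240.000 − 120.000) = -0.166667.
Partial sum through k=2: 24979.0.
Order-3 term: 1/30240 · (0.00000 − 0.00000) = 0.00000.
Partial sum through k=3: 24979.0.
Order-4 term: −1/1209600 · (0.00000 − 0.00000) = 0.00000.

S_4 ≈ 24979.0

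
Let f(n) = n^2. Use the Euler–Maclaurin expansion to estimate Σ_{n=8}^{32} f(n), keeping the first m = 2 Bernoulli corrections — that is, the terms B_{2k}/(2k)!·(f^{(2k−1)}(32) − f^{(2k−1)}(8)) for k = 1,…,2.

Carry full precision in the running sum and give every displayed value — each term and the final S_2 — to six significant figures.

The integral term ∫_8^32 x^2 dx = 10752.0.
½[f(8) + f(32)] = ½[64.0000 + 1024.00] = 544.000.
Running total after boundary: 11296.0.
Order-1 term: 1/12 · (64.0000 − 16.0000) = 4.00000.
Partial sum through k=1: 11300.0.
Order-2 term: −1/720 · (0.00000 − 0.00000) = 0.00000.

S_2 ≈ 11300.0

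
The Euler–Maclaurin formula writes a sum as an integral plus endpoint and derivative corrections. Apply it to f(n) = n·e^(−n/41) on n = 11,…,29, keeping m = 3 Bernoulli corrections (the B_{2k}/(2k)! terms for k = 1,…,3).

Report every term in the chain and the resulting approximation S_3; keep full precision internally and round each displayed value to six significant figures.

S_3 ≈ 226.816

The integral term ∫_11^29 x·e^(−x/41) dx = 215.497.
Boundary: ½(f(11) + f(29)) = ½(8.41152 + 14.2960) = 11.3538.
Running total after boundary: 226.850.
Correction k=1: B_{2}/2! · (f^{(1)}(29) − f^{(1)}(11)) = 1/12 · (0.144282 − 0.559525) = -0.0346035.
Running total after k=1: 226.816.
Correction k=2: B_{4}/4! · (f^{(3)}(29) − f^{(3)}(11)) = −1/720 · (0.000672345 − 0.00124265) = 7.92088e-07.
Running total after k=2: 226.816.
Correction k=3: B_{6}/6! · (f^{(5)}(29) − f^{(5)}(11)) = 1/30240 · (7.48875e-07 − 1.28046e-06) = -1.75787e-11.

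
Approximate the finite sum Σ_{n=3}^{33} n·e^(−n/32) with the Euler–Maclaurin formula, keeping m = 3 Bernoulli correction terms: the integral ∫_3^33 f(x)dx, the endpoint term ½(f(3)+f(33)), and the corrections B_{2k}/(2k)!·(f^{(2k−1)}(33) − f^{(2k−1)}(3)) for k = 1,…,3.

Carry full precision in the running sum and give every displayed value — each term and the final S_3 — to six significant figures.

S_3 ≈ 285.304

Integral: ∫_3^33 x·e^(−x/32) dx = 278.125.
Endpoint term: (f(3) + f(33))/2 = (2.73153 + 11.7665)/2 = 7.24902.
So far: 285.374.
k=1: B_{2}/(2)! × [f^{(1)}(33) − f^{(1)}(3)] = 1/12 × (-0.0111425 − 0.825150) = -0.0696910.
Running total after k=1: 285.304.
k=2: B_{4}/(4)! × [f^{(3)}(33) − f^{(3)}(3)] = −1/720 × (0.000685527 − 0.00258415) = 2.63698e-06.
Running total after k=2: 285.304.
k=3: B_{6}/(6)! × [f^{(5)}(33) − f^{(5)}(3)] = 1/30240 × (1.34955e-06 − 4.26025e-06) = -9.62533e-11.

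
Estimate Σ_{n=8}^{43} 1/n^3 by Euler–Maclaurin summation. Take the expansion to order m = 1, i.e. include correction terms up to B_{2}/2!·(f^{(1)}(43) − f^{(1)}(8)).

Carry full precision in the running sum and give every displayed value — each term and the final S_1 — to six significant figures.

S_1 ≈ 0.00858590

The integral term ∫_8^43 1/x^3 dx = 0.00754208.
Endpoint term: (f(8) + f(43))/2 = (0.00195312 + 1.25775e-05)/2 = 0.000982851.
Integral + boundary = 0.00852493.
k=1: B_{2}/(2)! × [f^{(1)}(43) − f^{(1)}(8)] = 1/12 × (-8.77501e-07 − (-0.000732422)) = 6.09620e-05.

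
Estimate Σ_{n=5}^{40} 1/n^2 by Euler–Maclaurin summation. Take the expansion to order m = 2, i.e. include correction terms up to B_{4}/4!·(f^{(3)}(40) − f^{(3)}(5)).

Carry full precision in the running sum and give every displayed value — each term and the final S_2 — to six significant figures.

Integral: ∫_5^40 1/x^2 dx = 0.175000.
½[f(5) + f(40)] = ½[0.0400000 + 0.000625000] = 0.0203125.
Integral + boundary = 0.195312.
Correction k=1: B_{2}/2! · (f^{(1)}(40) − f^{(1)}(5)) = 1/12 · (-3.12500e-05 − (-0.0160000)) = 0.00133073.
After k=1: 0.196643.
Correction k=2: B_{4}/4! · (f^{(3)}(40) − f^{(3)}(5)) = −1/720 · (-2.34375e-07 − (-0.00768000)) = -1.06663e-05.

S_2 ≈ 0.196633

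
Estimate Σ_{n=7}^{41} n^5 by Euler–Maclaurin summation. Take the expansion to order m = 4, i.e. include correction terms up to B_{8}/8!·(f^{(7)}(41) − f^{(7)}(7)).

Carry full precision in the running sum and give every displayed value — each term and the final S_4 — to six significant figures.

S_4 ≈ 8.50777e+08

The integral term ∫_7^41 x^5 dx = 7.91664e+08.
Boundary: ½(f(7) + f(41)) = ½(16807.0 + 1.15856e+08) = 5.79365e+07.
Integral + boundary = 8.49601e+08.
k=1: B_{2}/(2)! × [f^{(1)}(41) − f^{(1)}(7)] = 1/12 × (1.41288e+07 − 12005.0) = 1.17640e+06.
Running total after k=1: 8.50777e+08.
k=2: B_{4}/(4)! × [f^{(3)}(41) − f^{(3)}(7)] = −1/720 × (100860 − 2940.00) = -136.000.
Running total after k=2: 8.50777e+08.
k=3: B_{6}/(6)! × [f^{(5)}(41) − f^{(5)}(7)] = 1/30240 × (120.000 − 120.000) = 0.00000.
Running total after k=3: 8.50777e+08.
k=4: B_{8}/(8)! × [f^{(7)}(41) − f^{(7)}(7)] = −1/1209600 × (0.00000 − 0.00000) = 0.00000.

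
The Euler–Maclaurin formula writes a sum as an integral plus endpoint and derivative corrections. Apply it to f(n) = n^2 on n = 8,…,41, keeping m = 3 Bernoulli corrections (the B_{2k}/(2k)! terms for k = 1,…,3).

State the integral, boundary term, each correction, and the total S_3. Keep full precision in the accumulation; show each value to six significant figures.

∫_8^41 x^2 dx evaluates to 22803.0.
½[f(8) + f(41)] = ½[64.0000 + 1681.00] = 872.500.
So far: 23675.5.
Order-1 term: 1/12 · (82.0000 − 16.0000) = 5.50000.
Running total after k=1: 23681.0.
Order-2 term: −1/720 · (0.00000 − 0.00000) = 0.00000.
Running total after k=2: 23681.0.
Order-3 term: 1/30240 · (0.00000 − 0.00000) = 0.00000.

S_3 ≈ 23681.0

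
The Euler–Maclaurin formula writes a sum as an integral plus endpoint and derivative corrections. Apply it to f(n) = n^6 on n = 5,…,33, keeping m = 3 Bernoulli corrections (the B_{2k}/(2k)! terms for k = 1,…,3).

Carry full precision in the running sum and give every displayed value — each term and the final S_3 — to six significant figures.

S_3 ≈ 6.75364e+09

Integral: ∫_5^33 x^6 dx = 6.08834e+09.
Endpoint term: (f(5) + f(33))/2 = (15625.0 + 1.29147e+09)/2 = 6.45742e+08.
Running total after boundary: 6.73408e+09.
Correction k=1: B_{2}/2! · (f^{(1)}(33) − f^{(1)}(5)) = 1/12 · (2.34812e+08 − 18750.0) = 1.95661e+07.
Partial sum through k=1: 6.75365e+09.
Correction k=2: B_{4}/4! · (f^{(3)}(33) − f^{(3)}(5)) = −1/720 · (4.31244e+06 − 15000.0) = -5968.67.
Partial sum through k=2: 6.75364e+09.
Correction k=3: B_{6}/6! · (f^{(5)}(33) − f^{(5)}(5)) = 1/30240 · (23760.0 − 3600.00) = 0.666667.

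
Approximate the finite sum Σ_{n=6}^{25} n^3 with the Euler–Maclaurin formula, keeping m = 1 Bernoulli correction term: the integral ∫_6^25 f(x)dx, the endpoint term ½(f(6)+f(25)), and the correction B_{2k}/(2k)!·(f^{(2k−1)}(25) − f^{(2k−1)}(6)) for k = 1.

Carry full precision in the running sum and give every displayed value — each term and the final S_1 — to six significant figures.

S_1 ≈ 105400

∫_6^25 x^3 dx evaluates to 97332.2.
Endpoint term: (f(6) + f(25))/2 = (216.000 + 15625.0)/2 = 7920.50.
Running total after boundary: 105253.
Order-1 term: 1/12 · (1875.00 − 108.000) = 147.250.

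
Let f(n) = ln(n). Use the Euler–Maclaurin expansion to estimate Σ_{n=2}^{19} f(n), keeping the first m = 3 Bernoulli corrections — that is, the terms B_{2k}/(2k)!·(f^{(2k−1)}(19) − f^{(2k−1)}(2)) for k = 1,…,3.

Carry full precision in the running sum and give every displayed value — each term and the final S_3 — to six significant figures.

Integral: ∫_2^19 ln(x) dx = 37.5580.
Boundary: ½(f(2) + f(19)) = ½(0.693147 + 2.94444) = 1.81879.
So far: 39.3768.
k=1: B_{2}/(2)! × [f^{(1)}(19) − f^{(1)}(2)] = 1/12 × (0.0526316 − 0.500000) = -0.0372807.
Running total after k=1: 39.3396.
k=2: B_{4}/(4)! × [f^{(3)}(19) − f^{(3)}(2)] = −1/720 × (0.000291588 − 0.250000) = 0.000346817.
Running total after k=2: 39.3399.
k=3: B_{6}/(6)! × [f^{(5)}(19) − f^{(5)}(2)] = 1/30240 × (9.69267e-06 − 0.750000) = -2.48013e-05.

S_3 ≈ 39.3399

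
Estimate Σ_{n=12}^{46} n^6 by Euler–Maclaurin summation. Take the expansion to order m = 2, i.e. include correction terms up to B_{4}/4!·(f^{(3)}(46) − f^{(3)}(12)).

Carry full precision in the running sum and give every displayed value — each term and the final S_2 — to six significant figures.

S_2 ≈ 6.70960e+10

The integral term ∫_12^46 x^6 dx = 6.22545e+10.
½[f(12) + f(46)] = ½[2.98598e+06 + 9.47430e+09] = 4.73864e+09.
So far: 6.69932e+10.
Order-1 term: 1/12 · (1.23578e+09 − 1.49299e+06) = 1.02857e+08.
Running total after k=1: 6.70960e+10.
Order-2 term: −1/720 · (1.16803e+07 − 207360) = -15934.7.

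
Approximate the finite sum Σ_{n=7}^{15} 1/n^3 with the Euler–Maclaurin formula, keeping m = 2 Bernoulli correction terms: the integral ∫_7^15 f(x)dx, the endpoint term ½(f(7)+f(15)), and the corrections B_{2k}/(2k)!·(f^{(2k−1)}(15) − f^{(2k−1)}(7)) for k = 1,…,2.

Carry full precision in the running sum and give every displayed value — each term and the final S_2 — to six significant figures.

Integral: ∫_7^15 1/x^3 dx = 0.00798186.
Endpoint term: (f(7) + f(15))/2 = (0.00291545 + 0.000296296)/2 = 0.00160587.
So far: 0.00958773.
Order-1 term: 1/12 · (-5.92593e-05 − (-0.00124948)) = 9.91850e-05.
Running total after k=1: 0.00968692.
Order-2 term: −1/720 · (-5.26749e-06 − (-0.000509992)) = -7.01006e-07.

S_2 ≈ 0.00968622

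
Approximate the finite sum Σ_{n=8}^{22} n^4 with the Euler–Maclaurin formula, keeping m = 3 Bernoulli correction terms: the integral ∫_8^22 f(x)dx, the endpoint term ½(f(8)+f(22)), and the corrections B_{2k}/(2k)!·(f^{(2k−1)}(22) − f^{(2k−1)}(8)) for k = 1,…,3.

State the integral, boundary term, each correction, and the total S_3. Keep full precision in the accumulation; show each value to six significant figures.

∫_8^22 x^4 dx evaluates to 1.02417e+06.
Boundary: ½(f(8) + f(22)) = ½(4096.00 + 234256) = 119176.
So far: 1.14335e+06.
Order-1 term: 1/12 · (42592.0 − 2048.00) = 3378.67.
After k=1: 1.14673e+06.
Order-2 term: −1/720 · (528.000 − 192.000) = -0.466667.
After k=2: 1.14673e+06.
Order-3 term: 1/30240 · (0.00000 − 0.00000) = 0.00000.

S_3 ≈ 1.14673e+06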